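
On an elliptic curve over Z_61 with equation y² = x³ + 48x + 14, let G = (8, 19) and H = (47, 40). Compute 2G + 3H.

First 2G:
Repeated addition: build up to 2G.
2G: tangent at (8, 19): λ = (3·8² + 48)/(2·19) ≡ 57/38. 38⁻¹ ≡ 53 (mod 61), so λ ≡ 57·53 ≡ 32.
  x = λ² - 8 - 8 = 1024 - 16 ≡ 32; y = λ·(8 - 32) - 19 ≡ 6. → (32, 6)
2G = (32, 6).
Next 3H:
Repeated addition: build up to 3H.
2H: tangent at (47, 40): λ = (3·47² + 48)/(2·40) ≡ 26/19. 19⁻¹ ≡ 45 (mod 61) since 19·45 = 855 ≡ 1, so λ ≡ 26·45 ≡ 11.
  x = λ² - 47 - 47 = 121 - 94 ≡ 27; y = λ·(47 - 27) - 40 ≡ 58. → (27, 58)
3H: (27, 58) + (47, 40). λ = (40 - 58)/(47 - 27) ≡ 43/20 mod 61. 20⁻¹ ≡ 58 (mod 61), so λ ≡ 54.
  x = λ² - 27 - 47 = 2916 - 74 ≡ 36; y = λ·(27 - 36) - 58 ≡ 5. → (36, 5)
3H = (36, 5).
Finally 2G + 3H:
(32, 6) + (36, 5). λ = (5 - 6)/(36 - 32) ≡ 60/4 mod 61. 4⁻¹ ≡ 46 (mod 61), so λ ≡ 15.
  x = λ² - 32 - 36 = 225 - 68 ≡ 35; y = λ·(32 - 35) - 6 ≡ 10. → (35, 10)

(35, 10)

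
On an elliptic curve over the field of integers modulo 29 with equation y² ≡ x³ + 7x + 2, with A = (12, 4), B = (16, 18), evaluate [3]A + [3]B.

First 3A:
Repeated addition: build up to 3A.
2A: tangent at (12, 4): λ = (3·12² + 7)/(2·4) ≡ 4/8. 8⁻¹ ≡ 11 (mod 29), so λ ≡ 4·11 ≡ 15.
  x = λ² - 12 - 12 = 225 - 24 ≡ 27; y = λ·(12 - 27) - 4 ≡ 3. → (27, 3)
3A: (27, 3) + (12, 4). λ = (4 - 3)/(12 - 27) ≡ 1/14 mod 29. 14⁻¹ ≡ 27 (mod 29), so λ ≡ 27.
  x = λ² - 27 - 12 = 729 - 39 ≡ 23; y = λ·(27 - 23) - 3 ≡ 18. → (23, 18)
3A = (23, 18).
Next 3B:
Repeated addition: build up to 3B.
2B: tangent at (16, 18): λ = (3·16² + 7)/(2·18) ≡ 21/7. 7⁻¹ ≡ 25 (mod 29), so λ ≡ 21·25 ≡ 3.
  x = λ² - 16 - 16 = 9 - 32 ≡ 6; y = λ·(16 - 6) - 18 ≡ 12. → (6, 12)
3B: (6, 12) + (16, 18). λ = (18 - 12)/(16 - 6) ≡ 6/10 mod 29. 10⁻¹ ≡ 3 (mod 29), so λ ≡ 18.
  x = λ² - 6 - 16 = 324 - 22 ≡ 12; y = λ·(6 - 12) - 12 ≡ 25. → (12, 25)
3B = (12, 25).
Finally 3A + 3B:
(23, 18) + (12, 25). λ = (25 - 18)/(12 - 23) ≡ 7/18 mod 29. 18⁻¹ ≡ 21 (mod 29) since 18·21 = 378 ≡ 1, so λ ≡ 2.
  x = λ² - 23 - 12 = 4 - 35 ≡ 27; y = λ·(23 - 27) - 18 ≡ 3. → (27, 3)

(27, 3)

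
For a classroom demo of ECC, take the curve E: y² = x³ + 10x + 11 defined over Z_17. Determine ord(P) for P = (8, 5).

2P: tangent at (8, 5): λ = (3·8² + 10)/(2·5) ≡ 15/10. 10⁻¹ ≡ 12 (mod 17), so λ ≡ 15·12 ≡ 10.
  x = λ² - 8 - 8 = 100 - 16 ≡ 16; y = λ·(8 - 16) - 5 ≡ 0. → (16, 0)
3P: (16, 0) + (8, 5). λ = (5 - 0)/(8 - 16) ≡ 5/9 mod 17. 9⁻¹ ≡ 2 (mod 17), so λ ≡ 10.
  x = λ² - 16 - 8 = 100 - 24 ≡ 8; y = λ·(16 - 8) - 0 ≡ 12. → (8, 12)
4P: (8, 12) + (8, 5): same x and y₁ ≡ -y₂, so the sum is the point at infinity.
4P = the point at infinity, so the order is 4.

4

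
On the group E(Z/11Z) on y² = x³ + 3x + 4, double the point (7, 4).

(0, 9)

tangent at (7, 4): λ = (3·7² + 3)/(2·4) ≡ 7/8. 8⁻¹ ≡ 7 (mod 11), so λ ≡ 7·7 ≡ 5.
  x = λ² - 7 - 7 = 25 - 14 ≡ 0; y = λ·(7 - 0) - 4 ≡ 9. → (0, 9)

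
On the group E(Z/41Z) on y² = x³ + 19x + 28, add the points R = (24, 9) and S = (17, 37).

(16, 0)

(24, 9) + (17, 37). λ = (37 - 9)/(17 - 24) ≡ 28/34 mod 41. 34⁻¹ ≡ 35 (mod 41) since 34·35 = 1190 ≡ 1, so λ ≡ 37.
  x = λ² - 24 - 17 = 1369 - 41 ≡ 16; y = λ·(24 - 16) - 9 ≡ 0. → (16, 0)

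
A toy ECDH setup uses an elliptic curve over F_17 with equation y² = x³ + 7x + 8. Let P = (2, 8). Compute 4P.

(1, 13)

Double-and-add on 4 = (100)₂. Start with P = (2, 8) for the leading 1-bit.
double: tangent at (2, 8): λ = (3·2² + 7)/(2·8) ≡ 2/16. 16⁻¹ ≡ 16 (mod 17), so λ ≡ 2·16 ≡ 15.
  x = λ² - 2 - 2 = 225 - 4 ≡ 0; y = λ·(2 - 0) - 8 ≡ 5. → (0, 5)
double: tangent at (0, 5): λ = (3·0² + 7)/(2·5) ≡ 7/10. 10⁻¹ ≡ 12 (mod 17), so λ ≡ 7·12 ≡ 16.
  x = λ² - 0 - 0 = 256 - 0 ≡ 1; y = λ·(0 - 1) - 5 ≡ 13. → (1, 13)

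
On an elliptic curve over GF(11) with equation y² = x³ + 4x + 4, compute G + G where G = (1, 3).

tangent at (1, 3): λ = (3·1² + 4)/(2·3) ≡ 7/6. 6⁻¹ ≡ 2 (mod 11) since 6·2 = 12 ≡ 1, so λ ≡ 7·2 ≡ 3.
  x = λ² - 1 - 1 = 9 - 2 ≡ 7; y = λ·(1 - 7) - 3 ≡ 1. → (7, 1)

(7, 1)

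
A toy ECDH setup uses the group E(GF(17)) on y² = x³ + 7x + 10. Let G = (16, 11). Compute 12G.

(4, 0)

Double-and-add on 12 = (1100)₂. Start with G = (16, 11) for the leading 1-bit.
double: tangent at (16, 11): λ = (3·16² + 7)/(2·11) ≡ 10/5. 5⁻¹ ≡ 7 (mod 17), so λ ≡ 10·7 ≡ 2.
  x = λ² - 16 - 16 = 4 - 32 ≡ 6; y = λ·(16 - 6) - 11 ≡ 9. → (6, 9)
add G: (6, 9) + (16, 11). λ = (11 - 9)/(16 - 6) ≡ 2/10 mod 17. 10⁻¹ ≡ 12 (mod 17), so λ ≡ 7.
  x = λ² - 6 - 16 = 49 - 22 ≡ 10; y = λ·(6 - 10) - 9 ≡ 14. → (10, 14)
double: tangent at (10, 14): λ = (3·10² + 7)/(2·14) ≡ 1/11. 11⁻¹ ≡ 14 (mod 17), so λ ≡ 1·14 ≡ 14.
  x = λ² - 10 - 10 = 196 - 20 ≡ 6; y = λ·(10 - 6) - 14 ≡ 8. → (6, 8)
double: tangent at (6, 8): λ = (3·6² + 7)/(2·8) ≡ 13/16. 16⁻¹ ≡ 16 (mod 17), so λ ≡ 13·16 ≡ 4.
  x = λ² - 6 - 6 = 16 - 12 ≡ 4; y = λ·(6 - 4) - 8 ≡ 0. → (4, 0)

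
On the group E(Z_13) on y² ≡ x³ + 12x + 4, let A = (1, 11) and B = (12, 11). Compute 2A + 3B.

(8, 12)

First 2A:
Repeated addition: build up to 2A.
2A: tangent at (1, 11): λ = (3·1² + 12)/(2·11) ≡ 2/9. 9⁻¹ ≡ 3 (mod 13) since 9·3 = 27 ≡ 1, so λ ≡ 2·3 ≡ 6.
  x = λ² - 1 - 1 = 36 - 2 ≡ 8; y = λ·(1 - 8) - 11 ≡ 12. → (8, 12)
2A = (8, 12).
Next 3B:
Repeated addition: build up to 3B.
2B: tangent at (12, 11): λ = (3·12² + 12)/(2·11) ≡ 2/9. 9⁻¹ ≡ 3 (mod 13), so λ ≡ 2·3 ≡ 6.
  x = λ² - 12 - 12 = 36 - 24 ≡ 12; y = λ·(12 - 12) - 11 ≡ 2. → (12, 2)
3B: (12, 2) + (12, 11): same x and y₁ ≡ -y₂, so the sum is ∞.
3B = ∞.
Finally 2A + 3B:
(8, 12) + ∞ = (8, 12) (identity).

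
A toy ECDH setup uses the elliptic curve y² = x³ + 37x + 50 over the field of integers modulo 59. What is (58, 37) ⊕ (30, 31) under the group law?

(46, 33)

(58, 37) + (30, 31). λ = (31 - 37)/(30 - 58) ≡ 53/31 mod 59. 31⁻¹ ≡ 40 (mod 59), so λ ≡ 55.
  x = λ² - 58 - 30 = 3025 - 88 ≡ 46; y = λ·(58 - 46) - 37 ≡ 33. → (46, 33)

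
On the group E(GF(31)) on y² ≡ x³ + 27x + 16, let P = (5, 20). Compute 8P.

(22, 6)

Double-and-add on 8 = (1000)₂. Start with P = (5, 20) for the leading 1-bit.
double: tangent at (5, 20): λ = (3·5² + 27)/(2·20) ≡ 9/9. 9⁻¹ ≡ 7 (mod 31) since 9·7 = 63 ≡ 1, so λ ≡ 9·7 ≡ 1.
  x = λ² - 5 - 5 = 1 - 10 ≡ 22; y = λ·(5 - 22) - 20 ≡ 25. → (22, 25)
double: tangent at (22, 25): λ = (3·22² + 27)/(2·25) ≡ 22/19. 19⁻¹ ≡ 18 (mod 31), so λ ≡ 22·18 ≡ 24.
  x = λ² - 22 - 22 = 576 - 44 ≡ 5; y = λ·(22 - 5) - 25 ≡ 11. → (5, 11)
double: tangent at (5, 11): λ = (3·5² + 27)/(2·11) ≡ 9/22. 22⁻¹ ≡ 24 (mod 31), so λ ≡ 9·24 ≡ 30.
  x = λ² - 5 - 5 = 900 - 10 ≡ 22; y = λ·(5 - 22) - 11 ≡ 6. → (22, 6)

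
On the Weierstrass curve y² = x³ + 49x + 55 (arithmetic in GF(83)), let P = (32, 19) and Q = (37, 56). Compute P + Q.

(9, 35)

(32, 19) + (37, 56). λ = (56 - 19)/(37 - 32) ≡ 37/5 mod 83. 5⁻¹ ≡ 50 (mod 83) since 5·50 = 250 ≡ 1, so λ ≡ 24.
  x = λ² - 32 - 37 = 576 - 69 ≡ 9; y = λ·(32 - 9) - 19 ≡ 35. → (9, 35)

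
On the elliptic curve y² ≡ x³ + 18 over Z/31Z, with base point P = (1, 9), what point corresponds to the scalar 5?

(22, 8)

Repeated addition: build up to 5P.
2P: tangent at (1, 9): λ = (3·1² + 0)/(2·9) ≡ 3/18. 18⁻¹ ≡ 19 (mod 31) since 18·19 = 342 ≡ 1, so λ ≡ 3·19 ≡ 26.
  x = λ² - 1 - 1 = 676 - 2 ≡ 23; y = λ·(1 - 23) - 9 ≡ 8. → (23, 8)
3P: (23, 8) + (1, 9). λ = (9 - 8)/(1 - 23) ≡ 1/9 mod 31. 9⁻¹ ≡ 7 (mod 31), so λ ≡ 7.
  x = λ² - 23 - 1 = 49 - 24 ≡ 25; y = λ·(23 - 25) - 8 ≡ 9. → (25, 9)
4P: (25, 9) + (1, 9). λ = (9 - 9)/(1 - 25) ≡ 0/7 mod 31. 7⁻¹ ≡ 9 (mod 31), so λ ≡ 0.
  x = λ² - 25 - 1 = 0 - 26 ≡ 5; y = λ·(25 - 5) - 9 ≡ 22. → (5, 22)
5P: (5, 22) + (1, 9). λ = (9 - 22)/(1 - 5) ≡ 18/27 mod 31. 27⁻¹ ≡ 23 (mod 31) since 27·23 = 621 ≡ 1, so λ ≡ 11.
  x = λ² - 5 - 1 = 121 - 6 ≡ 22; y = λ·(5 - 22) - 22 ≡ 8. → (22, 8)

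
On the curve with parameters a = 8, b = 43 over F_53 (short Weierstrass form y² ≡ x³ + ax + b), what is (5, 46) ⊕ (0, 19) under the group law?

(39, 46)

(5, 46) + (0, 19). λ = (19 - 46)/(0 - 5) ≡ 26/48 mod 53. 48⁻¹ ≡ 21 (mod 53) since 48·21 = 1008 ≡ 1, so λ ≡ 16.
  x = λ² - 5 - 0 = 256 - 5 ≡ 39; y = λ·(5 - 39) - 46 ≡ 46. → (39, 46)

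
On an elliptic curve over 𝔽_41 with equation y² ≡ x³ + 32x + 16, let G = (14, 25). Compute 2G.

tangent at (14, 25): λ = (3·14² + 32)/(2·25) ≡ 5/9. 9⁻¹ ≡ 32 (mod 41), so λ ≡ 5·32 ≡ 37.
  x = λ² - 14 - 14 = 1369 - 28 ≡ 29; y = λ·(14 - 29) - 25 ≡ 35. → (29, 35)

(29, 35)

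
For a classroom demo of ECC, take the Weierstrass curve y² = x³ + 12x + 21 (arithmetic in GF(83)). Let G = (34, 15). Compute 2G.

tangent at (34, 15): λ = (3·34² + 12)/(2·15) ≡ 77/30. 30⁻¹ ≡ 36 (mod 83), so λ ≡ 77·36 ≡ 33.
  x = λ² - 34 - 34 = 1089 - 68 ≡ 25; y = λ·(34 - 25) - 15 ≡ 33. → (25, 33)

(25, 33)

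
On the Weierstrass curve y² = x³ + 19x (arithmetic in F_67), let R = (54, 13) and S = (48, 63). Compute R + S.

(54, 13) + (48, 63). λ = (63 - 13)/(48 - 54) ≡ 50/61 mod 67. 61⁻¹ ≡ 11 (mod 67), so λ ≡ 14.
  x = λ² - 54 - 48 = 196 - 102 ≡ 27; y = λ·(54 - 27) - 13 ≡ 30. → (27, 30)

(27, 30)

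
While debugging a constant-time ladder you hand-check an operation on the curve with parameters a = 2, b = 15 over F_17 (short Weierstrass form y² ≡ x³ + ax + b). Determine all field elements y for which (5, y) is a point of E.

none

x³ + 2x + 15 = 150 ≡ 14 (mod 17).
14 is a non-residue mod 17; no y exists.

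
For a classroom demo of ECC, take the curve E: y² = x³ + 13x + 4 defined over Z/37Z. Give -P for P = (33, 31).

-(33, 31) = (33, -31 mod 37) = (33, 6).

(33, 6)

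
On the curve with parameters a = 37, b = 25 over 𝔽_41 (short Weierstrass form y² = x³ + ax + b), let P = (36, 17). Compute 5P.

(27, 24)

Repeated addition: build up to 5P.
2P: tangent at (36, 17): λ = (3·36² + 37)/(2·17) ≡ 30/34. 34⁻¹ ≡ 35 (mod 41), so λ ≡ 30·35 ≡ 25.
  x = λ² - 36 - 36 = 625 - 72 ≡ 20; y = λ·(36 - 20) - 17 ≡ 14. → (20, 14)
3P: (20, 14) + (36, 17). λ = (17 - 14)/(36 - 20) ≡ 3/16 mod 41. 16⁻¹ ≡ 18 (mod 41), so λ ≡ 13.
  x = λ² - 20 - 36 = 169 - 56 ≡ 31; y = λ·(20 - 31) - 14 ≡ 7. → (31, 7)
4P: (31, 7) + (36, 17). λ = (17 - 7)/(36 - 31) ≡ 10/5 mod 41. 5⁻¹ ≡ 33 (mod 41), so λ ≡ 2.
  x = λ² - 31 - 36 = 4 - 67 ≡ 19; y = λ·(31 - 19) - 7 ≡ 17. → (19, 17)
5P: (19, 17) + (36, 17). λ = (17 - 17)/(36 - 19) ≡ 0/17 mod 41. 17⁻¹ ≡ 29 (mod 41), so λ ≡ 0.
  x = λ² - 19 - 36 = 0 - 55 ≡ 27; y = λ·(19 - 27) - 17 ≡ 24. → (27, 24)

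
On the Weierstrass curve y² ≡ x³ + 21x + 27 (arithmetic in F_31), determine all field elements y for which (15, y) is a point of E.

11, 20

x³ + 21x + 27 = 3717 ≡ 28 (mod 31).
Square roots of 28 mod 31: 11 and 20 (since 11² = 121 ≡ 28).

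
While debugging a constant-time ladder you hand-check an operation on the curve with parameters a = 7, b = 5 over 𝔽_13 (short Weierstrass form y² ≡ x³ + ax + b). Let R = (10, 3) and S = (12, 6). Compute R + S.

(3, 1)

(10, 3) + (12, 6). λ = (6 - 3)/(12 - 10) ≡ 3/2 mod 13. 2⁻¹ ≡ 7 (mod 13) since 2·7 = 14 ≡ 1, so λ ≡ 8.
  x = λ² - 10 - 12 = 64 - 22 ≡ 3; y = λ·(10 - 3) - 3 ≡ 1. → (3, 1)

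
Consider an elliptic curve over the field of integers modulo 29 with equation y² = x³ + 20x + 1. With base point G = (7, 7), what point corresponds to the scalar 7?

(18, 25)

Repeated addition: build up to 7G.
2G: tangent at (7, 7): λ = (3·7² + 20)/(2·7) ≡ 22/14. 14⁻¹ ≡ 27 (mod 29), so λ ≡ 22·27 ≡ 14.
  x = λ² - 7 - 7 = 196 - 14 ≡ 8; y = λ·(7 - 8) - 7 ≡ 8. → (8, 8)
3G: (8, 8) + (7, 7). λ = (7 - 8)/(7 - 8) ≡ 28/28 mod 29. 28⁻¹ ≡ 28 (mod 29) since 28·28 = 784 ≡ 1, so λ ≡ 1.
  x = λ² - 8 - 7 = 1 - 15 ≡ 15; y = λ·(8 - 15) - 8 ≡ 14. → (15, 14)
4G: (15, 14) + (7, 7). λ = (7 - 14)/(7 - 15) ≡ 22/21 mod 29. 21⁻¹ ≡ 18 (mod 29) since 21·18 = 378 ≡ 1, so λ ≡ 19.
  x = λ² - 15 - 7 = 361 - 22 ≡ 20; y = λ·(15 - 20) - 14 ≡ 7. → (20, 7)
5G: (20, 7) + (7, 7). λ = (7 - 7)/(7 - 20) ≡ 0/16 mod 29. 16⁻¹ ≡ 20 (mod 29), so λ ≡ 0.
  x = λ² - 20 - 7 = 0 - 27 ≡ 2; y = λ·(20 - 2) - 7 ≡ 22. → (2, 22)
6G: (2, 22) + (7, 7). λ = (7 - 22)/(7 - 2) ≡ 14/5 mod 29. 5⁻¹ ≡ 6 (mod 29) since 5·6 = 30 ≡ 1, so λ ≡ 26.
  x = λ² - 2 - 7 = 676 - 9 ≡ 0; y = λ·(2 - 0) - 22 ≡ 1. → (0, 1)
7G: (0, 1) + (7, 7). λ = (7 - 1)/(7 - 0) ≡ 6/7 mod 29. 7⁻¹ ≡ 25 (mod 29), so λ ≡ 5.
  x = λ² - 0 - 7 = 25 - 7 ≡ 18; y = λ·(0 - 18) - 1 ≡ 25. → (18, 25)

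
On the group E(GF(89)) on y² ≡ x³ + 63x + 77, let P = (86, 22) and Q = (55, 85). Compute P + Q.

(39, 49)

(86, 22) + (55, 85). λ = (85 - 22)/(55 - 86) ≡ 63/58 mod 89. 58⁻¹ ≡ 66 (mod 89), so λ ≡ 64.
  x = λ² - 86 - 55 = 4096 - 141 ≡ 39; y = λ·(86 - 39) - 22 ≡ 49. → (39, 49)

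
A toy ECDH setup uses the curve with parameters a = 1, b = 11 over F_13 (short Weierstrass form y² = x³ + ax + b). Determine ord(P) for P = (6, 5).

12

2P: tangent at (6, 5): λ = (3·6² + 1)/(2·5) ≡ 5/10. 10⁻¹ ≡ 4 (mod 13), so λ ≡ 5·4 ≡ 7.
  x = λ² - 6 - 6 = 49 - 12 ≡ 11; y = λ·(6 - 11) - 5 ≡ 12. → (11, 12)
3P: (11, 12) + (6, 5). λ = (5 - 12)/(6 - 11) ≡ 6/8 mod 13. 8⁻¹ ≡ 5 (mod 13) since 8·5 = 40 ≡ 1, so λ ≡ 4.
  x = λ² - 11 - 6 = 16 - 17 ≡ 12; y = λ·(11 - 12) - 12 ≡ 10. → (12, 10)
4P: (12, 10) + (6, 5). λ = (5 - 10)/(6 - 12) ≡ 8/7 mod 13. 7⁻¹ ≡ 2 (mod 13), so λ ≡ 3.
  x = λ² - 12 - 6 = 9 - 18 ≡ 4; y = λ·(12 - 4) - 10 ≡ 1. → (4, 1)
5P: (4, 1) + (6, 5). λ = (5 - 1)/(6 - 4) ≡ 4/2 mod 13. 2⁻¹ ≡ 7 (mod 13), so λ ≡ 2.
  x = λ² - 4 - 6 = 4 - 10 ≡ 7; y = λ·(4 - 7) - 1 ≡ 6. → (7, 6)
6P: (7, 6) + (6, 5). λ = (5 - 6)/(6 - 7) ≡ 12/12 mod 13. 12⁻¹ ≡ 12 (mod 13), so λ ≡ 1.
  x = λ² - 7 - 6 = 1 - 13 ≡ 1; y = λ·(7 - 1) - 6 ≡ 0. → (1, 0)
7P: (1, 0) + (6, 5). λ = (5 - 0)/(6 - 1) ≡ 5/5 mod 13. 5⁻¹ ≡ 8 (mod 13), so λ ≡ 1.
  x = λ² - 1 - 6 = 1 - 7 ≡ 7; y = λ·(1 - 7) - 0 ≡ 7. → (7, 7)
8P: (7, 7) + (6, 5). λ = (5 - 7)/(6 - 7) ≡ 11/12 mod 13. 12⁻¹ ≡ 12 (mod 13) since 12·12 = 144 ≡ 1, so λ ≡ 2.
  x = λ² - 7 - 6 = 4 - 13 ≡ 4; y = λ·(7 - 4) - 7 ≡ 12. → (4, 12)
9P: (4, 12) + (6, 5). λ = (5 - 12)/(6 - 4) ≡ 6/2 mod 13. 2⁻¹ ≡ 7 (mod 13), so λ ≡ 3.
  x = λ² - 4 - 6 = 9 - 10 ≡ 12; y = λ·(4 - 12) - 12 ≡ 3. → (12, 3)
10P: (12, 3) + (6, 5). λ = (5 - 3)/(6 - 12) ≡ 2/7 mod 13. 7⁻¹ ≡ 2 (mod 13), so λ ≡ 4.
  x = λ² - 12 - 6 = 16 - 18 ≡ 11; y = λ·(12 - 11) - 3 ≡ 1. → (11, 1)
11P: (11, 1) + (6, 5). λ = (5 - 1)/(6 - 11) ≡ 4/8 mod 13. 8⁻¹ ≡ 5 (mod 13), so λ ≡ 7.
  x = λ² - 11 - 6 = 49 - 17 ≡ 6; y = λ·(11 - 6) - 1 ≡ 8. → (6, 8)
12P: (6, 8) + (6, 5): same x and y₁ ≡ -y₂, so the sum is O.
12P = O, so the order is 12.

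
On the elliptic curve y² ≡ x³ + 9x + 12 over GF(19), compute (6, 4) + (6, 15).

O

The two points share x = 6 and their y-coordinates satisfy 4 + 15 ≡ 0 (mod 19), so they are inverses. Their sum is 𝒪.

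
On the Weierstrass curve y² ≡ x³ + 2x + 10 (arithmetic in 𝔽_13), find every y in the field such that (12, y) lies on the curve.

x³ + 2x + 10 = 1762 ≡ 7 (mod 13).
7 is a non-residue mod 13; no y exists.

none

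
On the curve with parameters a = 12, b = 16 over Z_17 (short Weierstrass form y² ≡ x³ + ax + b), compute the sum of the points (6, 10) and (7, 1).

(0, 4)

(6, 10) + (7, 1). λ = (1 - 10)/(7 - 6) ≡ 8/1 mod 17. 1⁻¹ ≡ 1 (mod 17) since 1·1 = 1 ≡ 1, so λ ≡ 8.
  x = λ² - 6 - 7 = 64 - 13 ≡ 0; y = λ·(6 - 0) - 10 ≡ 4. → (0, 4)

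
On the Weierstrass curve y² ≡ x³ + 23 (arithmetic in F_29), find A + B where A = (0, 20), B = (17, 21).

(0, 20) + (17, 21). λ = (21 - 20)/(17 - 0) ≡ 1/17 mod 29. 17⁻¹ ≡ 12 (mod 29), so λ ≡ 12.
  x = λ² - 0 - 17 = 144 - 17 ≡ 11; y = λ·(0 - 11) - 20 ≡ 22. → (11, 22)

(11, 22)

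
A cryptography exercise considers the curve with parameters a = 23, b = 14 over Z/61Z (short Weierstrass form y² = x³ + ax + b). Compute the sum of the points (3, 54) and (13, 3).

(46, 25)

(3, 54) + (13, 3). λ = (3 - 54)/(13 - 3) ≡ 10/10 mod 61. 10⁻¹ ≡ 55 (mod 61), so λ ≡ 1.
  x = λ² - 3 - 13 = 1 - 16 ≡ 46; y = λ·(3 - 46) - 54 ≡ 25. → (46, 25)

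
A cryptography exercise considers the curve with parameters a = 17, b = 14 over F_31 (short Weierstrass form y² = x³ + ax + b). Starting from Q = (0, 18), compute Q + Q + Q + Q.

Double-and-add on 4 = (100)₂. Start with Q = (0, 18) for the leading 1-bit.
double: tangent at (0, 18): λ = (3·0² + 17)/(2·18) ≡ 17/5. 5⁻¹ ≡ 25 (mod 31) since 5·25 = 125 ≡ 1, so λ ≡ 17·25 ≡ 22.
  x = λ² - 0 - 0 = 484 - 0 ≡ 19; y = λ·(0 - 19) - 18 ≡ 29. → (19, 29)
double: tangent at (19, 29): λ = (3·19² + 17)/(2·29) ≡ 15/27. 27⁻¹ ≡ 23 (mod 31) since 27·23 = 621 ≡ 1, so λ ≡ 15·23 ≡ 4.
  x = λ² - 19 - 19 = 16 - 38 ≡ 9; y = λ·(19 - 9) - 29 ≡ 11. → (9, 11)

(9, 11)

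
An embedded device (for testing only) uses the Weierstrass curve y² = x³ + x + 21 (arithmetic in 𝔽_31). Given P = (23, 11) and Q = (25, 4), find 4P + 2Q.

First 4P:
Double-and-add on 4 = (100)₂. Start with P = (23, 11) for the leading 1-bit.
double: tangent at (23, 11): λ = (3·23² + 1)/(2·11) ≡ 7/22. 22⁻¹ ≡ 24 (mod 31), so λ ≡ 7·24 ≡ 13.
  x = λ² - 23 - 23 = 169 - 46 ≡ 30; y = λ·(23 - 30) - 11 ≡ 22. → (30, 22)
double: tangent at (30, 22): λ = (3·30² + 1)/(2·22) ≡ 4/13. 13⁻¹ ≡ 12 (mod 31), so λ ≡ 4·12 ≡ 17.
  x = λ² - 30 - 30 = 289 - 60 ≡ 12; y = λ·(30 - 12) - 22 ≡ 5. → (12, 5)
4P = (12, 5).
Next 2Q:
Repeated addition: build up to 2Q.
2Q: tangent at (25, 4): λ = (3·25² + 1)/(2·4) ≡ 16/8. 8⁻¹ ≡ 4 (mod 31) since 8·4 = 32 ≡ 1, so λ ≡ 16·4 ≡ 2.
  x = λ² - 25 - 25 = 4 - 50 ≡ 16; y = λ·(25 - 16) - 4 ≡ 14. → (16, 14)
2Q = (16, 14).
Finally 4P + 2Q:
(12, 5) + (16, 14). λ = (14 - 5)/(16 - 12) ≡ 9/4 mod 31. 4⁻¹ ≡ 8 (mod 31), so λ ≡ 10.
  x = λ² - 12 - 16 = 100 - 28 ≡ 10; y = λ·(12 - 10) - 5 ≡ 15. → (10, 15)

(10, 15)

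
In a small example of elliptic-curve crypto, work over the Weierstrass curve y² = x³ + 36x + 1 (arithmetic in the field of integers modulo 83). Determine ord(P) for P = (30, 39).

3

2P: tangent at (30, 39): λ = (3·30² + 36)/(2·39) ≡ 80/78. 78⁻¹ ≡ 33 (mod 83), so λ ≡ 80·33 ≡ 67.
  x = λ² - 30 - 30 = 4489 - 60 ≡ 30; y = λ·(30 - 30) - 39 ≡ 44. → (30, 44)
3P: (30, 44) + (30, 39): same x and y₁ ≡ -y₂, so the sum is the point at infinity.
3P = the point at infinity, so the order is 3.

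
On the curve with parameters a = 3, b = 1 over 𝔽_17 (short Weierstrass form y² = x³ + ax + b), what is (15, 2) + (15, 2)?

(0, 16)

tangent at (15, 2): λ = (3·15² + 3)/(2·2) ≡ 15/4. 4⁻¹ ≡ 13 (mod 17) since 4·13 = 52 ≡ 1, so λ ≡ 15·13 ≡ 8.
  x = λ² - 15 - 15 = 64 - 30 ≡ 0; y = λ·(15 - 0) - 2 ≡ 16. → (0, 16)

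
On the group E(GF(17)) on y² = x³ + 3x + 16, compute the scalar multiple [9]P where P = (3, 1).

(2, 8)

Repeated addition: build up to 9P.
2P: tangent at (3, 1): λ = (3·3² + 3)/(2·1) ≡ 13/2. 2⁻¹ ≡ 9 (mod 17) since 2·9 = 18 ≡ 1, so λ ≡ 13·9 ≡ 15.
  x = λ² - 3 - 3 = 225 - 6 ≡ 15; y = λ·(3 - 15) - 1 ≡ 6. → (15, 6)
3P: (15, 6) + (3, 1). λ = (1 - 6)/(3 - 15) ≡ 12/5 mod 17. 5⁻¹ ≡ 7 (mod 17) since 5·7 = 35 ≡ 1, so λ ≡ 16.
  x = λ² - 15 - 3 = 256 - 18 ≡ 0; y = λ·(15 - 0) - 6 ≡ 13. → (0, 13)
4P: (0, 13) + (3, 1). λ = (1 - 13)/(3 - 0) ≡ 5/3 mod 17. 3⁻¹ ≡ 6 (mod 17) since 3·6 = 18 ≡ 1, so λ ≡ 13.
  x = λ² - 0 - 3 = 169 - 3 ≡ 13; y = λ·(0 - 13) - 13 ≡ 5. → (13, 5)
5P: (13, 5) + (3, 1). λ = (1 - 5)/(3 - 13) ≡ 13/7 mod 17. 7⁻¹ ≡ 5 (mod 17), so λ ≡ 14.
  x = λ² - 13 - 3 = 196 - 16 ≡ 10; y = λ·(13 - 10) - 5 ≡ 3. → (10, 3)
6P: (10, 3) + (3, 1). λ = (1 - 3)/(3 - 10) ≡ 15/10 mod 17. 10⁻¹ ≡ 12 (mod 17), so λ ≡ 10.
  x = λ² - 10 - 3 = 100 - 13 ≡ 2; y = λ·(10 - 2) - 3 ≡ 9. → (2, 9)
7P: (2, 9) + (3, 1). λ = (1 - 9)/(3 - 2) ≡ 9/1 mod 17. 1⁻¹ ≡ 1 (mod 17) since 1·1 = 1 ≡ 1, so λ ≡ 9.
  x = λ² - 2 - 3 = 81 - 5 ≡ 8; y = λ·(2 - 8) - 9 ≡ 5. → (8, 5)
8P: (8, 5) + (3, 1). λ = (1 - 5)/(3 - 8) ≡ 13/12 mod 17. 12⁻¹ ≡ 10 (mod 17), so λ ≡ 11.
  x = λ² - 8 - 3 = 121 - 11 ≡ 8; y = λ·(8 - 8) - 5 ≡ 12. → (8, 12)
9P: (8, 12) + (3, 1). λ = (1 - 12)/(3 - 8) ≡ 6/12 mod 17. 12⁻¹ ≡ 10 (mod 17) since 12·10 = 120 ≡ 1, so λ ≡ 9.
  x = λ² - 8 - 3 = 81 - 11 ≡ 2; y = λ·(8 - 2) - 12 ≡ 8. → (2, 8)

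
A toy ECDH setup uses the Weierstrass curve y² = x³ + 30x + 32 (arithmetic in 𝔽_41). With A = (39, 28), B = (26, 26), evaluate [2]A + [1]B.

(18, 34)

First 2A:
Repeated addition: build up to 2A.
2A: tangent at (39, 28): λ = (3·39² + 30)/(2·28) ≡ 1/15. 15⁻¹ ≡ 11 (mod 41) since 15·11 = 165 ≡ 1, so λ ≡ 1·11 ≡ 11.
  x = λ² - 39 - 39 = 121 - 78 ≡ 2; y = λ·(39 - 2) - 28 ≡ 10. → (2, 10)
2A = (2, 10).
Finally 2A + B:
(2, 10) + (26, 26). λ = (26 - 10)/(26 - 2) ≡ 16/24 mod 41. 24⁻¹ ≡ 12 (mod 41), so λ ≡ 28.
  x = λ² - 2 - 26 = 784 - 28 ≡ 18; y = λ·(2 - 18) - 10 ≡ 34. → (18, 34)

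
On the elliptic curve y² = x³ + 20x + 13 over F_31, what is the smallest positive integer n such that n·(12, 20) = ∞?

2P: tangent at (12, 20): λ = (3·12² + 20)/(2·20) ≡ 18/9. 9⁻¹ ≡ 7 (mod 31) since 9·7 = 63 ≡ 1, so λ ≡ 18·7 ≡ 2.
  x = λ² - 12 - 12 = 4 - 24 ≡ 11; y = λ·(12 - 11) - 20 ≡ 13. → (11, 13)
3P: (11, 13) + (12, 20). λ = (20 - 13)/(12 - 11) ≡ 7/1 mod 31. 1⁻¹ ≡ 1 (mod 31) since 1·1 = 1 ≡ 1, so λ ≡ 7.
  x = λ² - 11 - 12 = 49 - 23 ≡ 26; y = λ·(11 - 26) - 13 ≡ 6. → (26, 6)
4P: (26, 6) + (12, 20). λ = (20 - 6)/(12 - 26) ≡ 14/17 mod 31. 17⁻¹ ≡ 11 (mod 31) since 17·11 = 187 ≡ 1, so λ ≡ 30.
  x = λ² - 26 - 12 = 900 - 38 ≡ 25; y = λ·(26 - 25) - 6 ≡ 24. → (25, 24)
5P: (25, 24) + (12, 20). λ = (20 - 24)/(12 - 25) ≡ 27/18 mod 31. 18⁻¹ ≡ 19 (mod 31) since 18·19 = 342 ≡ 1, so λ ≡ 17.
  x = λ² - 25 - 12 = 289 - 37 ≡ 4; y = λ·(25 - 4) - 24 ≡ 23. → (4, 23)
6P: (4, 23) + (12, 20). λ = (20 - 23)/(12 - 4) ≡ 28/8 mod 31. 8⁻¹ ≡ 4 (mod 31), so λ ≡ 19.
  x = λ² - 4 - 12 = 361 - 16 ≡ 4; y = λ·(4 - 4) - 23 ≡ 8. → (4, 8)
7P: (4, 8) + (12, 20). λ = (20 - 8)/(12 - 4) ≡ 12/8 mod 31. 8⁻¹ ≡ 4 (mod 31), so λ ≡ 17.
  x = λ² - 4 - 12 = 289 - 16 ≡ 25; y = λ·(4 - 25) - 8 ≡ 7. → (25, 7)
8P: (25, 7) + (12, 20). λ = (20 - 7)/(12 - 25) ≡ 13/18 mod 31. 18⁻¹ ≡ 19 (mod 31), so λ ≡ 30.
  x = λ² - 25 - 12 = 900 - 37 ≡ 26; y = λ·(25 - 26) - 7 ≡ 25. → (26, 25)
9P: (26, 25) + (12, 20). λ = (20 - 25)/(12 - 26) ≡ 26/17 mod 31. 17⁻¹ ≡ 11 (mod 31), so λ ≡ 7.
  x = λ² - 26 - 12 = 49 - 38 ≡ 11; y = λ·(26 - 11) - 25 ≡ 18. → (11, 18)
10P: (11, 18) + (12, 20). λ = (20 - 18)/(12 - 11) ≡ 2/1 mod 31. 1⁻¹ ≡ 1 (mod 31), so λ ≡ 2.
  x = λ² - 11 - 12 = 4 - 23 ≡ 12; y = λ·(11 - 12) - 18 ≡ 11. → (12, 11)
11P: (12, 11) + (12, 20): same x and y₁ ≡ -y₂, so the sum is ∞.
11P = ∞, so the order is 11.

11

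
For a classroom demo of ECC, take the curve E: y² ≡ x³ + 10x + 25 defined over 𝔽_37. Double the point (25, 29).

(35, 16)

tangent at (25, 29): λ = (3·25² + 10)/(2·29) ≡ 35/21. 21⁻¹ ≡ 30 (mod 37), so λ ≡ 35·30 ≡ 14.
  x = λ² - 25 - 25 = 196 - 50 ≡ 35; y = λ·(25 - 35) - 29 ≡ 16. → (35, 16)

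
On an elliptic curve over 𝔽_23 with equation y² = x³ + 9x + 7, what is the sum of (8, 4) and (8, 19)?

O

The two points share x = 8 and their y-coordinates satisfy 4 + 19 ≡ 0 (mod 23), so they are inverses. Their sum is O.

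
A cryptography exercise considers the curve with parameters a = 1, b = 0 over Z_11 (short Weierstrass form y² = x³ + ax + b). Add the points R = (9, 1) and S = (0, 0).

(5, 8)

(9, 1) + (0, 0). λ = (0 - 1)/(0 - 9) ≡ 10/2 mod 11. 2⁻¹ ≡ 6 (mod 11), so λ ≡ 5.
  x = λ² - 9 - 0 = 25 - 9 ≡ 5; y = λ·(9 - 5) - 1 ≡ 8. → (5, 8)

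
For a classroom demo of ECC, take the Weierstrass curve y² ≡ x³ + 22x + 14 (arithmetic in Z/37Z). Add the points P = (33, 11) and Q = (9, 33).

(11, 12)

(33, 11) + (9, 33). λ = (33 - 11)/(9 - 33) ≡ 22/13 mod 37. 13⁻¹ ≡ 20 (mod 37), so λ ≡ 33.
  x = λ² - 33 - 9 = 1089 - 42 ≡ 11; y = λ·(33 - 11) - 11 ≡ 12. → (11, 12)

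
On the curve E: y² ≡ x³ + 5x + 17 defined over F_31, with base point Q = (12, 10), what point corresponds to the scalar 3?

Repeated addition: build up to 3Q.
2Q: tangent at (12, 10): λ = (3·12² + 5)/(2·10) ≡ 3/20. 20⁻¹ ≡ 14 (mod 31), so λ ≡ 3·14 ≡ 11.
  x = λ² - 12 - 12 = 121 - 24 ≡ 4; y = λ·(12 - 4) - 10 ≡ 16. → (4, 16)
3Q: (4, 16) + (12, 10). λ = (10 - 16)/(12 - 4) ≡ 25/8 mod 31. 8⁻¹ ≡ 4 (mod 31) since 8·4 = 32 ≡ 1, so λ ≡ 7.
  x = λ² - 4 - 12 = 49 - 16 ≡ 2; y = λ·(4 - 2) - 16 ≡ 29. → (2, 29)

(2, 29)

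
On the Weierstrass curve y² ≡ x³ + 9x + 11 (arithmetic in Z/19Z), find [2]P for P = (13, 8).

tangent at (13, 8): λ = (3·13² + 9)/(2·8) ≡ 3/16. 16⁻¹ ≡ 6 (mod 19), so λ ≡ 3·6 ≡ 18.
  x = λ² - 13 - 13 = 324 - 26 ≡ 13; y = λ·(13 - 13) - 8 ≡ 11. → (13, 11)

(13, 11)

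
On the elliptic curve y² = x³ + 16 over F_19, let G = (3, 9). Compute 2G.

(1, 13)

tangent at (3, 9): λ = (3·3² + 0)/(2·9) ≡ 8/18. 18⁻¹ ≡ 18 (mod 19), so λ ≡ 8·18 ≡ 11.
  x = λ² - 3 - 3 = 121 - 6 ≡ 1; y = λ·(3 - 1) - 9 ≡ 13. → (1, 13)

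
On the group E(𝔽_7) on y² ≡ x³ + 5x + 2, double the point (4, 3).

tangent at (4, 3): λ = (3·4² + 5)/(2·3) ≡ 4/6. 6⁻¹ ≡ 6 (mod 7) since 6·6 = 36 ≡ 1, so λ ≡ 4·6 ≡ 3.
  x = λ² - 4 - 4 = 9 - 8 ≡ 1; y = λ·(4 - 1) - 3 ≡ 6. → (1, 6)

(1, 6)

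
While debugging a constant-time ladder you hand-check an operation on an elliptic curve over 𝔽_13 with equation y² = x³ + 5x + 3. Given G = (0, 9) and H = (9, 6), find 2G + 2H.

First 2G:
Repeated addition: build up to 2G.
2G: tangent at (0, 9): λ = (3·0² + 5)/(2·9) ≡ 5/5. 5⁻¹ ≡ 8 (mod 13), so λ ≡ 5·8 ≡ 1.
  x = λ² - 0 - 0 = 1 - 0 ≡ 1; y = λ·(0 - 1) - 9 ≡ 3. → (1, 3)
2G = (1, 3).
Next 2H:
Repeated addition: build up to 2H.
2H: tangent at (9, 6): λ = (3·9² + 5)/(2·6) ≡ 1/12. 12⁻¹ ≡ 12 (mod 13), so λ ≡ 1·12 ≡ 12.
  x = λ² - 9 - 9 = 144 - 18 ≡ 9; y = λ·(9 - 9) - 6 ≡ 7. → (9, 7)
2H = (9, 7).
Finally 2G + 2H:
(1, 3) + (9, 7). λ = (7 - 3)/(9 - 1) ≡ 4/8 mod 13. 8⁻¹ ≡ 5 (mod 13) since 8·5 = 40 ≡ 1, so λ ≡ 7.
  x = λ² - 1 - 9 = 49 - 10 ≡ 0; y = λ·(1 - 0) - 3 ≡ 4. → (0, 4)

(0, 4)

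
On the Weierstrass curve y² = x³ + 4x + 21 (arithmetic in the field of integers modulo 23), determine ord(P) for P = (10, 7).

2P: tangent at (10, 7): λ = (3·10² + 4)/(2·7) ≡ 5/14. 14⁻¹ ≡ 5 (mod 23), so λ ≡ 5·5 ≡ 2.
  x = λ² - 10 - 10 = 4 - 20 ≡ 7; y = λ·(10 - 7) - 7 ≡ 22. → (7, 22)
3P: (7, 22) + (10, 7). λ = (7 - 22)/(10 - 7) ≡ 8/3 mod 23. 3⁻¹ ≡ 8 (mod 23), so λ ≡ 18.
  x = λ² - 7 - 10 = 324 - 17 ≡ 8; y = λ·(7 - 8) - 22 ≡ 6. → (8, 6)
4P: (8, 6) + (10, 7). λ = (7 - 6)/(10 - 8) ≡ 1/2 mod 23. 2⁻¹ ≡ 12 (mod 23), so λ ≡ 12.
  x = λ² - 8 - 10 = 144 - 18 ≡ 11; y = λ·(8 - 11) - 6 ≡ 4. → (11, 4)
5P: (11, 4) + (10, 7). λ = (7 - 4)/(10 - 11) ≡ 3/22 mod 23. 22⁻¹ ≡ 22 (mod 23) since 22·22 = 484 ≡ 1, so λ ≡ 20.
  x = λ² - 11 - 10 = 400 - 21 ≡ 11; y = λ·(11 - 11) - 4 ≡ 19. → (11, 19)
6P: (11, 19) + (10, 7). λ = (7 - 19)/(10 - 11) ≡ 11/22 mod 23. 22⁻¹ ≡ 22 (mod 23), so λ ≡ 12.
  x = λ² - 11 - 10 = 144 - 21 ≡ 8; y = λ·(11 - 8) - 19 ≡ 17. → (8, 17)
7P: (8, 17) + (10, 7). λ = (7 - 17)/(10 - 8) ≡ 13/2 mod 23. 2⁻¹ ≡ 12 (mod 23), so λ ≡ 18.
  x = λ² - 8 - 10 = 324 - 18 ≡ 7; y = λ·(8 - 7) - 17 ≡ 1. → (7, 1)
8P: (7, 1) + (10, 7). λ = (7 - 1)/(10 - 7) ≡ 6/3 mod 23. 3⁻¹ ≡ 8 (mod 23), so λ ≡ 2.
  x = λ² - 7 - 10 = 4 - 17 ≡ 10; y = λ·(7 - 10) - 1 ≡ 16. → (10, 16)
9P: (10, 16) + (10, 7): same x and y₁ ≡ -y₂, so the sum is ∞.
9P = ∞, so the order is 9.

9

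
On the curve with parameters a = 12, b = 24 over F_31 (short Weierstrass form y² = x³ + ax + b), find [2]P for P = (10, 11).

(21, 19)

tangent at (10, 11): λ = (3·10² + 12)/(2·11) ≡ 2/22. 22⁻¹ ≡ 24 (mod 31), so λ ≡ 2·24 ≡ 17.
  x = λ² - 10 - 10 = 289 - 20 ≡ 21; y = λ·(10 - 21) - 11 ≡ 19. → (21, 19)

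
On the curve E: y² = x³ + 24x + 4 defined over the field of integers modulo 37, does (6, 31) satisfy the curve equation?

no

y² = 31² ≡ 36; x³ + 24x + 4 = 364 ≡ 31 (mod 37). 36 ≠ 31.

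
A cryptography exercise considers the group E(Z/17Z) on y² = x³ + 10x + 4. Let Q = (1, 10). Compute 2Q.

tangent at (1, 10): λ = (3·1² + 10)/(2·10) ≡ 13/3. 3⁻¹ ≡ 6 (mod 17), so λ ≡ 13·6 ≡ 10.
  x = λ² - 1 - 1 = 100 - 2 ≡ 13; y = λ·(1 - 13) - 10 ≡ 6. → (13, 6)

(13, 6)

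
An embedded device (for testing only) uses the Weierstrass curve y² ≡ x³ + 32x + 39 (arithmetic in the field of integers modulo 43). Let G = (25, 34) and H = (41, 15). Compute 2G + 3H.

First 2G:
Repeated addition: build up to 2G.
2G: tangent at (25, 34): λ = (3·25² + 32)/(2·34) ≡ 15/25. 25⁻¹ ≡ 31 (mod 43) since 25·31 = 775 ≡ 1, so λ ≡ 15·31 ≡ 35.
  x = λ² - 25 - 25 = 1225 - 50 ≡ 14; y = λ·(25 - 14) - 34 ≡ 7. → (14, 7)
2G = (14, 7).
Next 3H:
Repeated addition: build up to 3H.
2H: tangent at (41, 15): λ = (3·41² + 32)/(2·15) ≡ 1/30. 30⁻¹ ≡ 33 (mod 43), so λ ≡ 1·33 ≡ 33.
  x = λ² - 41 - 41 = 1089 - 82 ≡ 18; y = λ·(41 - 18) - 15 ≡ 13. → (18, 13)
3H: (18, 13) + (41, 15). λ = (15 - 13)/(41 - 18) ≡ 2/23 mod 43. 23⁻¹ ≡ 15 (mod 43) since 23·15 = 345 ≡ 1, so λ ≡ 30.
  x = λ² - 18 - 41 = 900 - 59 ≡ 24; y = λ·(18 - 24) - 13 ≡ 22. → (24, 22)
3H = (24, 22).
Finally 2G + 3H:
(14, 7) + (24, 22). λ = (22 - 7)/(24 - 14) ≡ 15/10 mod 43. 10⁻¹ ≡ 13 (mod 43), so λ ≡ 23.
  x = λ² - 14 - 24 = 529 - 38 ≡ 18; y = λ·(14 - 18) - 7 ≡ 30. → (18, 30)

(18, 30)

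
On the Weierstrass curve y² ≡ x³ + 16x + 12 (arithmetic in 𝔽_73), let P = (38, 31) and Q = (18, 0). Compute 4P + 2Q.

(6, 18)

First 4P:
Double-and-add on 4 = (100)₂. Start with P = (38, 31) for the leading 1-bit.
double: tangent at (38, 31): λ = (3·38² + 16)/(2·31) ≡ 41/62. 62⁻¹ ≡ 53 (mod 73), so λ ≡ 41·53 ≡ 56.
  x = λ² - 38 - 38 = 3136 - 76 ≡ 67; y = λ·(38 - 67) - 31 ≡ 24. → (67, 24)
double: tangent at (67, 24): λ = (3·67² + 16)/(2·24) ≡ 51/48. 48⁻¹ ≡ 35 (mod 73), so λ ≡ 51·35 ≡ 33.
  x = λ² - 67 - 67 = 1089 - 134 ≡ 6; y = λ·(67 - 6) - 24 ≡ 18. → (6, 18)
4P = (6, 18).
Next 2Q:
Repeated addition: build up to 2Q.
2Q: (18, 0) + (18, 0): same x and y₁ ≡ -y₂, so the sum is O.
2Q = O.
Finally 4P + 2Q:
(6, 18) + O = (6, 18) (identity).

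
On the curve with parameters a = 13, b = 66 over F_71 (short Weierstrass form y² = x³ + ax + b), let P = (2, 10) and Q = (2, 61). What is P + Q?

O

The two points share x = 2 and their y-coordinates satisfy 10 + 61 ≡ 0 (mod 71), so they are inverses. Their sum is O.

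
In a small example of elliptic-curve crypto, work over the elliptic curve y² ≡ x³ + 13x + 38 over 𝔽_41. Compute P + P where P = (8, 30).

tangent at (8, 30): λ = (3·8² + 13)/(2·30) ≡ 0/19. 19⁻¹ ≡ 13 (mod 41) since 19·13 = 247 ≡ 1, so λ ≡ 0·13 ≡ 0.
  x = λ² - 8 - 8 = 0 - 16 ≡ 25; y = λ·(8 - 25) - 30 ≡ 11. → (25, 11)

(25, 11)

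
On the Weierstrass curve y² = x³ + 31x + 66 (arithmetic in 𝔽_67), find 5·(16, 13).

(42, 58)

Write G = (16, 13).
Double-and-add on 5 = (101)₂. Start with G = (16, 13) for the leading 1-bit.
double: tangent at (16, 13): λ = (3·16² + 31)/(2·13) ≡ 62/26. 26⁻¹ ≡ 49 (mod 67), so λ ≡ 62·49 ≡ 23.
  x = λ² - 16 - 16 = 529 - 32 ≡ 28; y = λ·(16 - 28) - 13 ≡ 46. → (28, 46)
double: tangent at (28, 46): λ = (3·28² + 31)/(2·46) ≡ 38/25. 25⁻¹ ≡ 59 (mod 67), so λ ≡ 38·59 ≡ 31.
  x = λ² - 28 - 28 = 961 - 56 ≡ 34; y = λ·(28 - 34) - 46 ≡ 36. → (34, 36)
add G: (34, 36) + (16, 13). λ = (13 - 36)/(16 - 34) ≡ 44/49 mod 67. 49⁻¹ ≡ 26 (mod 67) since 49·26 = 1274 ≡ 1, so λ ≡ 5.
  x = λ² - 34 - 16 = 25 - 50 ≡ 42; y = λ·(34 - 42) - 36 ≡ 58. → (42, 58)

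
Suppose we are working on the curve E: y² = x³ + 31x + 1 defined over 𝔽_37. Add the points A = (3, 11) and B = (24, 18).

(6, 25)

(3, 11) + (24, 18). λ = (18 - 11)/(24 - 3) ≡ 7/21 mod 37. 21⁻¹ ≡ 30 (mod 37), so λ ≡ 25.
  x = λ² - 3 - 24 = 625 - 27 ≡ 6; y = λ·(3 - 6) - 11 ≡ 25. → (6, 25)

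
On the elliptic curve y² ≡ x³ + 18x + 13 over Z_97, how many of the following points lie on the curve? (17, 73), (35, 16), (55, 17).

2

(17, 73): 73² ≡ 91, rhs ≡ 91 → on.
(35, 16): 16² ≡ 62, rhs ≡ 62 → on.
(55, 17): 17² ≡ 95, rhs ≡ 53 → off.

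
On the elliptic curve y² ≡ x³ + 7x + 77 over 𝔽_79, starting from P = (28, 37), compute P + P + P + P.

(30, 43)

Double-and-add on 4 = (100)₂. Start with P = (28, 37) for the leading 1-bit.
double: tangent at (28, 37): λ = (3·28² + 7)/(2·37) ≡ 68/74. 74⁻¹ ≡ 63 (mod 79), so λ ≡ 68·63 ≡ 18.
  x = λ² - 28 - 28 = 324 - 56 ≡ 31; y = λ·(28 - 31) - 37 ≡ 67. → (31, 67)
double: tangent at (31, 67): λ = (3·31² + 7)/(2·67) ≡ 46/55. 55⁻¹ ≡ 23 (mod 79), so λ ≡ 46·23 ≡ 31.
  x = λ² - 31 - 31 = 961 - 62 ≡ 30; y = λ·(31 - 30) - 67 ≡ 43. → (30, 43)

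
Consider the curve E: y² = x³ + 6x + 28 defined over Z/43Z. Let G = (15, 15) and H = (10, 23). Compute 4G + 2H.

First 4G:
Double-and-add on 4 = (100)₂. Start with G = (15, 15) for the leading 1-bit.
double: tangent at (15, 15): λ = (3·15² + 6)/(2·15) ≡ 36/30. 30⁻¹ ≡ 33 (mod 43) since 30·33 = 990 ≡ 1, so λ ≡ 36·33 ≡ 27.
  x = λ² - 15 - 15 = 729 - 30 ≡ 11; y = λ·(15 - 11) - 15 ≡ 7. → (11, 7)
double: tangent at (11, 7): λ = (3·11² + 6)/(2·7) ≡ 25/14. 14⁻¹ ≡ 40 (mod 43), so λ ≡ 25·40 ≡ 11.
  x = λ² - 11 - 11 = 121 - 22 ≡ 13; y = λ·(11 - 13) - 7 ≡ 14. → (13, 14)
4G = (13, 14).
Next 2H:
Repeated addition: build up to 2H.
2H: tangent at (10, 23): λ = (3·10² + 6)/(2·23) ≡ 5/3. 3⁻¹ ≡ 29 (mod 43), so λ ≡ 5·29 ≡ 16.
  x = λ² - 10 - 10 = 256 - 20 ≡ 21; y = λ·(10 - 21) - 23 ≡ 16. → (21, 16)
2H = (21, 16).
Finally 4G + 2H:
(13, 14) + (21, 16). λ = (16 - 14)/(21 - 13) ≡ 2/8 mod 43. 8⁻¹ ≡ 27 (mod 43), so λ ≡ 11.
  x = λ² - 13 - 21 = 121 - 34 ≡ 1; y = λ·(13 - 1) - 14 ≡ 32. → (1, 32)

(1, 32)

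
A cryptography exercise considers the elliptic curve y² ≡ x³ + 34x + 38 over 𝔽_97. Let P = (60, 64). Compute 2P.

tangent at (60, 64): λ = (3·60² + 34)/(2·64) ≡ 67/31. 31⁻¹ ≡ 72 (mod 97), so λ ≡ 67·72 ≡ 71.
  x = λ² - 60 - 60 = 5041 - 120 ≡ 71; y = λ·(60 - 71) - 64 ≡ 28. → (71, 28)

(71, 28)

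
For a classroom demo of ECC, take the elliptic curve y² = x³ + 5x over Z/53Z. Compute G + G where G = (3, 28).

(43, 40)

tangent at (3, 28): λ = (3·3² + 5)/(2·28) ≡ 32/3. 3⁻¹ ≡ 18 (mod 53) since 3·18 = 54 ≡ 1, so λ ≡ 32·18 ≡ 46.
  x = λ² - 3 - 3 = 2116 - 6 ≡ 43; y = λ·(3 - 43) - 28 ≡ 40. → (43, 40)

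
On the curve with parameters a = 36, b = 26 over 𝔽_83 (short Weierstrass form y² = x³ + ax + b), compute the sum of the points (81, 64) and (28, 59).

(4, 20)

(81, 64) + (28, 59). λ = (59 - 64)/(28 - 81) ≡ 78/30 mod 83. 30⁻¹ ≡ 36 (mod 83), so λ ≡ 69.
  x = λ² - 81 - 28 = 4761 - 109 ≡ 4; y = λ·(81 - 4) - 64 ≡ 20. → (4, 20)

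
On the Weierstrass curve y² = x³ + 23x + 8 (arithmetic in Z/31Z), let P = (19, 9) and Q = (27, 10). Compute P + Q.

(19, 9) + (27, 10). λ = (10 - 9)/(27 - 19) ≡ 1/8 mod 31. 8⁻¹ ≡ 4 (mod 31) since 8·4 = 32 ≡ 1, so λ ≡ 4.
  x = λ² - 19 - 27 = 16 - 46 ≡ 1; y = λ·(19 - 1) - 9 ≡ 1. → (1, 1)

(1, 1)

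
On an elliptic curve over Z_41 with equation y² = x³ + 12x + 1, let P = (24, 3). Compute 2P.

tangent at (24, 3): λ = (3·24² + 12)/(2·3) ≡ 18/6. 6⁻¹ ≡ 7 (mod 41) since 6·7 = 42 ≡ 1, so λ ≡ 18·7 ≡ 3.
  x = λ² - 24 - 24 = 9 - 48 ≡ 2; y = λ·(24 - 2) - 3 ≡ 22. → (2, 22)

(2, 22)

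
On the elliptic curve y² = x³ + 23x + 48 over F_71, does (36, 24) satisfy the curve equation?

y² = 24² ≡ 8; x³ + 23x + 48 = 47532 ≡ 33 (mod 71). 8 ≠ 33.

no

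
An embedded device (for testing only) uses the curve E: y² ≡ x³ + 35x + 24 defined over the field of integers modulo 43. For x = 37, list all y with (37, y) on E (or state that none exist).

x³ + 35x + 24 = 51972 ≡ 28 (mod 43).
28 is a non-residue mod 43; no y exists.

none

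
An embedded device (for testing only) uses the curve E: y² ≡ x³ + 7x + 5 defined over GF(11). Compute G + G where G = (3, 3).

(9, 7)

tangent at (3, 3): λ = (3·3² + 7)/(2·3) ≡ 1/6. 6⁻¹ ≡ 2 (mod 11) since 6·2 = 12 ≡ 1, so λ ≡ 1·2 ≡ 2.
  x = λ² - 3 - 3 = 4 - 6 ≡ 9; y = λ·(3 - 9) - 3 ≡ 7. → (9, 7)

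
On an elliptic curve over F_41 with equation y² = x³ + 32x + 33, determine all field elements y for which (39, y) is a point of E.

x³ + 32x + 33 = 60600 ≡ 2 (mod 41).
Square roots of 2 mod 41: 17 and 24 (since 17² = 289 ≡ 2).

17, 24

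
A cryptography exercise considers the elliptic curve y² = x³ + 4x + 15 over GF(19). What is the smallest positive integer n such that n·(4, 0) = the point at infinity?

2P: (4, 0) + (4, 0): same x and y₁ ≡ -y₂, so the sum is the point at infinity.
2P = the point at infinity, so the order is 2.

2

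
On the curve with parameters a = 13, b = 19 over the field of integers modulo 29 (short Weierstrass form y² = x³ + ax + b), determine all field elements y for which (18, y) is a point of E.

x³ + 13x + 19 = 6085 ≡ 24 (mod 29).
Square roots of 24 mod 29: 13 and 16 (since 13² = 169 ≡ 24).

13, 16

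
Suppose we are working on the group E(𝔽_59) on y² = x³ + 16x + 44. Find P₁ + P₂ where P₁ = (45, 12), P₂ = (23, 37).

(48, 37)

(45, 12) + (23, 37). λ = (37 - 12)/(23 - 45) ≡ 25/37 mod 59. 37⁻¹ ≡ 8 (mod 59), so λ ≡ 23.
  x = λ² - 45 - 23 = 529 - 68 ≡ 48; y = λ·(45 - 48) - 12 ≡ 37. → (48, 37)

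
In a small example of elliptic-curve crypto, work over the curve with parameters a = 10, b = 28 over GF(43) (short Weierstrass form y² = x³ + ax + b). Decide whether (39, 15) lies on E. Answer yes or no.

yes

y² = 15² ≡ 10; x³ + 10x + 28 = 59737 ≡ 10 (mod 43). 10 = 10.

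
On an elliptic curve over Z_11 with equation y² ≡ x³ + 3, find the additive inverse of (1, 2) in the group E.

-(1, 2) = (1, -2 mod 11) = (1, 9).

(1, 9)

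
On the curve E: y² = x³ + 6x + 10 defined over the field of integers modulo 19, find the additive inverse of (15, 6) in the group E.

-(15, 6) = (15, -6 mod 19) = (15, 13).

(15, 13)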